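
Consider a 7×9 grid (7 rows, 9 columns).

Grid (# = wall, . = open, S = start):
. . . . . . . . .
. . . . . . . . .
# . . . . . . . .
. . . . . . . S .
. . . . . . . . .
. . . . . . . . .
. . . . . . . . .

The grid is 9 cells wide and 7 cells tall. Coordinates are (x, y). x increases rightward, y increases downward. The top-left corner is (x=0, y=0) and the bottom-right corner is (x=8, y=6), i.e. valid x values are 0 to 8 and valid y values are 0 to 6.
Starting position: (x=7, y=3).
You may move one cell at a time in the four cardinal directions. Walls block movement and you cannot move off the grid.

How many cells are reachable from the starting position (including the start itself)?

Answer: Reachable cells: 62

Derivation:
BFS flood-fill from (x=7, y=3):
  Distance 0: (x=7, y=3)
  Distance 1: (x=7, y=2), (x=6, y=3), (x=8, y=3), (x=7, y=4)
  Distance 2: (x=7, y=1), (x=6, y=2), (x=8, y=2), (x=5, y=3), (x=6, y=4), (x=8, y=4), (x=7, y=5)
  Distance 3: (x=7, y=0), (x=6, y=1), (x=8, y=1), (x=5, y=2), (x=4, y=3), (x=5, y=4), (x=6, y=5), (x=8, y=5), (x=7, y=6)
  Distance 4: (x=6, y=0), (x=8, y=0), (x=5, y=1), (x=4, y=2), (x=3, y=3), (x=4, y=4), (x=5, y=5), (x=6, y=6), (x=8, y=6)
  Distance 5: (x=5, y=0), (x=4, y=1), (x=3, y=2), (x=2, y=3), (x=3, y=4), (x=4, y=5), (x=5, y=6)
  Distance 6: (x=4, y=0), (x=3, y=1), (x=2, y=2), (x=1, y=3), (x=2, y=4), (x=3, y=5), (x=4, y=6)
  Distance 7: (x=3, y=0), (x=2, y=1), (x=1, y=2), (x=0, y=3), (x=1, y=4), (x=2, y=5), (x=3, y=6)
  Distance 8: (x=2, y=0), (x=1, y=1), (x=0, y=4), (x=1, y=5), (x=2, y=6)
  Distance 9: (x=1, y=0), (x=0, y=1), (x=0, y=5), (x=1, y=6)
  Distance 10: (x=0, y=0), (x=0, y=6)
Total reachable: 62 (grid has 62 open cells total)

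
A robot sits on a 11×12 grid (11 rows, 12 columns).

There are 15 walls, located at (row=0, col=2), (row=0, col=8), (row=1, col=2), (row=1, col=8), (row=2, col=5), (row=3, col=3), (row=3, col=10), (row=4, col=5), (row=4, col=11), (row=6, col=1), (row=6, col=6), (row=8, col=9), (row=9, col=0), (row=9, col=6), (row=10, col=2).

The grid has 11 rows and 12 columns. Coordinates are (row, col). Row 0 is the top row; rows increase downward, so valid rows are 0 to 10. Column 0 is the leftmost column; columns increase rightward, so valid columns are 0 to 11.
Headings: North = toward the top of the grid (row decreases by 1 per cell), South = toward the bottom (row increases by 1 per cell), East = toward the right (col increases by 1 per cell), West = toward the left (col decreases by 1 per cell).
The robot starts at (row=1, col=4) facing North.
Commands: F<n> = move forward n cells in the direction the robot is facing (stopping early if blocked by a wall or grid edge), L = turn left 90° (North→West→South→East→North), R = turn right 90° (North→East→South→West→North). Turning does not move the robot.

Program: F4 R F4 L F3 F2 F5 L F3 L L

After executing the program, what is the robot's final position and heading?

Start: (row=1, col=4), facing North
  F4: move forward 1/4 (blocked), now at (row=0, col=4)
  R: turn right, now facing East
  F4: move forward 3/4 (blocked), now at (row=0, col=7)
  L: turn left, now facing North
  F3: move forward 0/3 (blocked), now at (row=0, col=7)
  F2: move forward 0/2 (blocked), now at (row=0, col=7)
  F5: move forward 0/5 (blocked), now at (row=0, col=7)
  L: turn left, now facing West
  F3: move forward 3, now at (row=0, col=4)
  L: turn left, now facing South
  L: turn left, now facing East
Final: (row=0, col=4), facing East

Answer: Final position: (row=0, col=4), facing East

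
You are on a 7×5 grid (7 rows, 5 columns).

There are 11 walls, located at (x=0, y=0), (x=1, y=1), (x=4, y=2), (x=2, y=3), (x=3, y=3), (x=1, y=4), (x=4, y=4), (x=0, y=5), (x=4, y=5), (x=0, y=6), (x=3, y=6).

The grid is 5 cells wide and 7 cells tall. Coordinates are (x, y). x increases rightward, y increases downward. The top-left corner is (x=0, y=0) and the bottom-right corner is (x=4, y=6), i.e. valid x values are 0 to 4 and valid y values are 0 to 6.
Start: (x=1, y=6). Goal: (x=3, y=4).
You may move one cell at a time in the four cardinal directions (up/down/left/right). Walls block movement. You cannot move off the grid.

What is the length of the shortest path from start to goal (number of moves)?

BFS from (x=1, y=6) until reaching (x=3, y=4):
  Distance 0: (x=1, y=6)
  Distance 1: (x=1, y=5), (x=2, y=6)
  Distance 2: (x=2, y=5)
  Distance 3: (x=2, y=4), (x=3, y=5)
  Distance 4: (x=3, y=4)  <- goal reached here
One shortest path (4 moves): (x=1, y=6) -> (x=2, y=6) -> (x=2, y=5) -> (x=3, y=5) -> (x=3, y=4)

Answer: Shortest path length: 4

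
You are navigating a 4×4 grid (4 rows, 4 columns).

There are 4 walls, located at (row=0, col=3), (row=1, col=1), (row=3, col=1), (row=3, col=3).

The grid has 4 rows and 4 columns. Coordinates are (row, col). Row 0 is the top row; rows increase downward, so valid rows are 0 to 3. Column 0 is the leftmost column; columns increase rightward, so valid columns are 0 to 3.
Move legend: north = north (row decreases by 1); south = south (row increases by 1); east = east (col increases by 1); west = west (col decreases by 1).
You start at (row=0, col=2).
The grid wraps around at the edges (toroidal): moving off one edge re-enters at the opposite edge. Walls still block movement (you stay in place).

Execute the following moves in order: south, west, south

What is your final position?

Start: (row=0, col=2)
  south (south): (row=0, col=2) -> (row=1, col=2)
  west (west): blocked, stay at (row=1, col=2)
  south (south): (row=1, col=2) -> (row=2, col=2)
Final: (row=2, col=2)

Answer: Final position: (row=2, col=2)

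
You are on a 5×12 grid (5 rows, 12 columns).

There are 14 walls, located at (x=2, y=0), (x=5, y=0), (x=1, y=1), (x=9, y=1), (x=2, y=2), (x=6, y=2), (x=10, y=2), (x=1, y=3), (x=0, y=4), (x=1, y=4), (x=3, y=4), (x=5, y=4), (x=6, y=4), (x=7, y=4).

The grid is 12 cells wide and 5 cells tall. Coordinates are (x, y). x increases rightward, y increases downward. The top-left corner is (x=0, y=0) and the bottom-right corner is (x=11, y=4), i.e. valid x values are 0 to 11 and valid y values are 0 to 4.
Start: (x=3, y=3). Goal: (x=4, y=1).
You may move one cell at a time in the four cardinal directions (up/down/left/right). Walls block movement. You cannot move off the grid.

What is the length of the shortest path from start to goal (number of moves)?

Answer: Shortest path length: 3

Derivation:
BFS from (x=3, y=3) until reaching (x=4, y=1):
  Distance 0: (x=3, y=3)
  Distance 1: (x=3, y=2), (x=2, y=3), (x=4, y=3)
  Distance 2: (x=3, y=1), (x=4, y=2), (x=5, y=3), (x=2, y=4), (x=4, y=4)
  Distance 3: (x=3, y=0), (x=2, y=1), (x=4, y=1), (x=5, y=2), (x=6, y=3)  <- goal reached here
One shortest path (3 moves): (x=3, y=3) -> (x=4, y=3) -> (x=4, y=2) -> (x=4, y=1)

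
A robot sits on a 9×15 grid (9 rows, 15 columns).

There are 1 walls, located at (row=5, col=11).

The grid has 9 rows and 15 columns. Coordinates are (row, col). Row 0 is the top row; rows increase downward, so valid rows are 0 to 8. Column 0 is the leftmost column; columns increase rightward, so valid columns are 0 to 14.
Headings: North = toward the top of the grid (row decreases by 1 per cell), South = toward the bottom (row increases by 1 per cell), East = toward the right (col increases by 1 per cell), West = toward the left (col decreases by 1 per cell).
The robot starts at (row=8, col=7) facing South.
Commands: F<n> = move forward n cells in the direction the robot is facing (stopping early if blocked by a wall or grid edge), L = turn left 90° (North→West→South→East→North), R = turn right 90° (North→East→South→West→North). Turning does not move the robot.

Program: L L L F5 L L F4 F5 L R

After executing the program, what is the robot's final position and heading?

Answer: Final position: (row=8, col=11), facing East

Derivation:
Start: (row=8, col=7), facing South
  L: turn left, now facing East
  L: turn left, now facing North
  L: turn left, now facing West
  F5: move forward 5, now at (row=8, col=2)
  L: turn left, now facing South
  L: turn left, now facing East
  F4: move forward 4, now at (row=8, col=6)
  F5: move forward 5, now at (row=8, col=11)
  L: turn left, now facing North
  R: turn right, now facing East
Final: (row=8, col=11), facing East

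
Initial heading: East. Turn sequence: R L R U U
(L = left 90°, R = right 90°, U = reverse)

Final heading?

Answer: Final heading: South

Derivation:
Start: East
  R (right (90° clockwise)) -> South
  L (left (90° counter-clockwise)) -> East
  R (right (90° clockwise)) -> South
  U (U-turn (180°)) -> North
  U (U-turn (180°)) -> South
Final: South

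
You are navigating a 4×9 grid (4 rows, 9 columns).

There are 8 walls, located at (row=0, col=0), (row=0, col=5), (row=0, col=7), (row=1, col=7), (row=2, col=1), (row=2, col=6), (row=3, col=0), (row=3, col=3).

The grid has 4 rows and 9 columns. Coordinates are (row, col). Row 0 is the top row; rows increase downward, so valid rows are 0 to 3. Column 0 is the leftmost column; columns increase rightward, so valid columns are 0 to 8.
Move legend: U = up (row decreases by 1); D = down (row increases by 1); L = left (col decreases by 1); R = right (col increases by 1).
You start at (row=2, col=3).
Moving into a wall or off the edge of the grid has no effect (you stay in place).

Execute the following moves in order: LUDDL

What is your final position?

Answer: Final position: (row=3, col=1)

Derivation:
Start: (row=2, col=3)
  L (left): (row=2, col=3) -> (row=2, col=2)
  U (up): (row=2, col=2) -> (row=1, col=2)
  D (down): (row=1, col=2) -> (row=2, col=2)
  D (down): (row=2, col=2) -> (row=3, col=2)
  L (left): (row=3, col=2) -> (row=3, col=1)
Final: (row=3, col=1)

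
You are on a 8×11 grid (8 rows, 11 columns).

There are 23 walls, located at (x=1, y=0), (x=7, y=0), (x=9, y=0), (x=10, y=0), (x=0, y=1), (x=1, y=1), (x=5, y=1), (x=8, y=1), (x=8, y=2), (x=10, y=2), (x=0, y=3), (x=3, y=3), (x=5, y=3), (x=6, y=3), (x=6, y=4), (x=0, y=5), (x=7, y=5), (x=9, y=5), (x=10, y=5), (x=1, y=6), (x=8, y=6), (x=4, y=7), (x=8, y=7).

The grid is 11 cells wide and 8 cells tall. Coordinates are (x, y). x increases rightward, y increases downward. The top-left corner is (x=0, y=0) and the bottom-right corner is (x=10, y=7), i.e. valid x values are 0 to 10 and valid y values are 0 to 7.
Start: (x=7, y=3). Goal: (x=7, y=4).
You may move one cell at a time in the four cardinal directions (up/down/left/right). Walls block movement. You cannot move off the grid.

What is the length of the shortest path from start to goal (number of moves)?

BFS from (x=7, y=3) until reaching (x=7, y=4):
  Distance 0: (x=7, y=3)
  Distance 1: (x=7, y=2), (x=8, y=3), (x=7, y=4)  <- goal reached here
One shortest path (1 moves): (x=7, y=3) -> (x=7, y=4)

Answer: Shortest path length: 1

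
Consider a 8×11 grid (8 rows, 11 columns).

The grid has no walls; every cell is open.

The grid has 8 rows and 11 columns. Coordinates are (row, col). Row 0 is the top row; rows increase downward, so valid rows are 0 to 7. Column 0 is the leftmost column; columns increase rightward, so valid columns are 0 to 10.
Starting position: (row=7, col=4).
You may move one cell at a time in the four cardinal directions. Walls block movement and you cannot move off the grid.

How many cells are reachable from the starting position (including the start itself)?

BFS flood-fill from (row=7, col=4):
  Distance 0: (row=7, col=4)
  Distance 1: (row=6, col=4), (row=7, col=3), (row=7, col=5)
  Distance 2: (row=5, col=4), (row=6, col=3), (row=6, col=5), (row=7, col=2), (row=7, col=6)
  Distance 3: (row=4, col=4), (row=5, col=3), (row=5, col=5), (row=6, col=2), (row=6, col=6), (row=7, col=1), (row=7, col=7)
  Distance 4: (row=3, col=4), (row=4, col=3), (row=4, col=5), (row=5, col=2), (row=5, col=6), (row=6, col=1), (row=6, col=7), (row=7, col=0), (row=7, col=8)
  Distance 5: (row=2, col=4), (row=3, col=3), (row=3, col=5), (row=4, col=2), (row=4, col=6), (row=5, col=1), (row=5, col=7), (row=6, col=0), (row=6, col=8), (row=7, col=9)
  Distance 6: (row=1, col=4), (row=2, col=3), (row=2, col=5), (row=3, col=2), (row=3, col=6), (row=4, col=1), (row=4, col=7), (row=5, col=0), (row=5, col=8), (row=6, col=9), (row=7, col=10)
  Distance 7: (row=0, col=4), (row=1, col=3), (row=1, col=5), (row=2, col=2), (row=2, col=6), (row=3, col=1), (row=3, col=7), (row=4, col=0), (row=4, col=8), (row=5, col=9), (row=6, col=10)
  Distance 8: (row=0, col=3), (row=0, col=5), (row=1, col=2), (row=1, col=6), (row=2, col=1), (row=2, col=7), (row=3, col=0), (row=3, col=8), (row=4, col=9), (row=5, col=10)
  Distance 9: (row=0, col=2), (row=0, col=6), (row=1, col=1), (row=1, col=7), (row=2, col=0), (row=2, col=8), (row=3, col=9), (row=4, col=10)
  Distance 10: (row=0, col=1), (row=0, col=7), (row=1, col=0), (row=1, col=8), (row=2, col=9), (row=3, col=10)
  Distance 11: (row=0, col=0), (row=0, col=8), (row=1, col=9), (row=2, col=10)
  Distance 12: (row=0, col=9), (row=1, col=10)
  Distance 13: (row=0, col=10)
Total reachable: 88 (grid has 88 open cells total)

Answer: Reachable cells: 88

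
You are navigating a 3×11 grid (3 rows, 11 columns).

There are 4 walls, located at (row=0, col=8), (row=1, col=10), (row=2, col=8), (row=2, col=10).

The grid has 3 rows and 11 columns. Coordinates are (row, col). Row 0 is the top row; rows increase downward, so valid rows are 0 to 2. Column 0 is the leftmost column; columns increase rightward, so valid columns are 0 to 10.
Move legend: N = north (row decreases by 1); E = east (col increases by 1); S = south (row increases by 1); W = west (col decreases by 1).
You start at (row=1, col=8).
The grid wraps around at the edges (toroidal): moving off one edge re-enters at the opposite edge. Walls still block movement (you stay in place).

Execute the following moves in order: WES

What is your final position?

Start: (row=1, col=8)
  W (west): (row=1, col=8) -> (row=1, col=7)
  E (east): (row=1, col=7) -> (row=1, col=8)
  S (south): blocked, stay at (row=1, col=8)
Final: (row=1, col=8)

Answer: Final position: (row=1, col=8)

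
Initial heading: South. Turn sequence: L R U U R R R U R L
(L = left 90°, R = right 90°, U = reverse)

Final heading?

Start: South
  L (left (90° counter-clockwise)) -> East
  R (right (90° clockwise)) -> South
  U (U-turn (180°)) -> North
  U (U-turn (180°)) -> South
  R (right (90° clockwise)) -> West
  R (right (90° clockwise)) -> North
  R (right (90° clockwise)) -> East
  U (U-turn (180°)) -> West
  R (right (90° clockwise)) -> North
  L (left (90° counter-clockwise)) -> West
Final: West

Answer: Final heading: West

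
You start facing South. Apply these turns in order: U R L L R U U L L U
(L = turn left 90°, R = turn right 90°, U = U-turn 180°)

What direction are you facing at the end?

Answer: Final heading: North

Derivation:
Start: South
  U (U-turn (180°)) -> North
  R (right (90° clockwise)) -> East
  L (left (90° counter-clockwise)) -> North
  L (left (90° counter-clockwise)) -> West
  R (right (90° clockwise)) -> North
  U (U-turn (180°)) -> South
  U (U-turn (180°)) -> North
  L (left (90° counter-clockwise)) -> West
  L (left (90° counter-clockwise)) -> South
  U (U-turn (180°)) -> North
Final: North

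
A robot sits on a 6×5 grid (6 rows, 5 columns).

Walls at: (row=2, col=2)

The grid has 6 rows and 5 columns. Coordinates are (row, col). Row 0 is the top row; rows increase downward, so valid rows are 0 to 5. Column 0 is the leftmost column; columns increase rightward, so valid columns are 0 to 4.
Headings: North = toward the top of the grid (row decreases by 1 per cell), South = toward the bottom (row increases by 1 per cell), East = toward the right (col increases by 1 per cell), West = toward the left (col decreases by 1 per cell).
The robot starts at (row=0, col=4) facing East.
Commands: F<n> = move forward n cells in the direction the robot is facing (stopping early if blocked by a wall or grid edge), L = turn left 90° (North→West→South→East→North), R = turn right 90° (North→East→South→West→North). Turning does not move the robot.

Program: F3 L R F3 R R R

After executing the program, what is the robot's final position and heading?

Answer: Final position: (row=0, col=4), facing North

Derivation:
Start: (row=0, col=4), facing East
  F3: move forward 0/3 (blocked), now at (row=0, col=4)
  L: turn left, now facing North
  R: turn right, now facing East
  F3: move forward 0/3 (blocked), now at (row=0, col=4)
  R: turn right, now facing South
  R: turn right, now facing West
  R: turn right, now facing North
Final: (row=0, col=4), facing North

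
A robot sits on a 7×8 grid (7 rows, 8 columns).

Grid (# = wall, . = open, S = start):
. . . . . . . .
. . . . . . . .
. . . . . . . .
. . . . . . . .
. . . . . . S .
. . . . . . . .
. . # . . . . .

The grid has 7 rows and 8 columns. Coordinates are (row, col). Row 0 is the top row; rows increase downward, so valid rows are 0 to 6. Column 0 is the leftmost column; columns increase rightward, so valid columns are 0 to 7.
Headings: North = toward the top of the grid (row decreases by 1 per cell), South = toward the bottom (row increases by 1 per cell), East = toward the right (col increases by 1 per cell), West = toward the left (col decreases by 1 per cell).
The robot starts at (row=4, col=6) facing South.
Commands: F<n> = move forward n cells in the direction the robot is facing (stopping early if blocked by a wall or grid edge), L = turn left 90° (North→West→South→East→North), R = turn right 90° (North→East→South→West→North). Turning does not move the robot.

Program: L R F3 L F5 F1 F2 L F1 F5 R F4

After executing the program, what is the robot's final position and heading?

Start: (row=4, col=6), facing South
  L: turn left, now facing East
  R: turn right, now facing South
  F3: move forward 2/3 (blocked), now at (row=6, col=6)
  L: turn left, now facing East
  F5: move forward 1/5 (blocked), now at (row=6, col=7)
  F1: move forward 0/1 (blocked), now at (row=6, col=7)
  F2: move forward 0/2 (blocked), now at (row=6, col=7)
  L: turn left, now facing North
  F1: move forward 1, now at (row=5, col=7)
  F5: move forward 5, now at (row=0, col=7)
  R: turn right, now facing East
  F4: move forward 0/4 (blocked), now at (row=0, col=7)
Final: (row=0, col=7), facing East

Answer: Final position: (row=0, col=7), facing East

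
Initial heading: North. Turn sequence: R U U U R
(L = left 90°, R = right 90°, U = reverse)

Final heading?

Start: North
  R (right (90° clockwise)) -> East
  U (U-turn (180°)) -> West
  U (U-turn (180°)) -> East
  U (U-turn (180°)) -> West
  R (right (90° clockwise)) -> North
Final: North

Answer: Final heading: North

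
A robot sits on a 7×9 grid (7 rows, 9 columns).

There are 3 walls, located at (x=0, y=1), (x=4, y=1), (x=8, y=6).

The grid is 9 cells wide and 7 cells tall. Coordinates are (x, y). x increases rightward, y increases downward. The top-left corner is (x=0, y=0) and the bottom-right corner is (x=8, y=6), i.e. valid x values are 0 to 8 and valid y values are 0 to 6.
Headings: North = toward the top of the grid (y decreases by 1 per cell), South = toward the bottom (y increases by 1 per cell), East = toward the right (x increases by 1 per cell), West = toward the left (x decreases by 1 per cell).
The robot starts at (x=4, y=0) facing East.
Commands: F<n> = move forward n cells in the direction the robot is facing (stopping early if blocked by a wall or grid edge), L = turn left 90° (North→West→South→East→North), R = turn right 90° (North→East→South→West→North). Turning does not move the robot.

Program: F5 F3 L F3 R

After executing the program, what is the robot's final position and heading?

Answer: Final position: (x=8, y=0), facing East

Derivation:
Start: (x=4, y=0), facing East
  F5: move forward 4/5 (blocked), now at (x=8, y=0)
  F3: move forward 0/3 (blocked), now at (x=8, y=0)
  L: turn left, now facing North
  F3: move forward 0/3 (blocked), now at (x=8, y=0)
  R: turn right, now facing East
Final: (x=8, y=0), facing East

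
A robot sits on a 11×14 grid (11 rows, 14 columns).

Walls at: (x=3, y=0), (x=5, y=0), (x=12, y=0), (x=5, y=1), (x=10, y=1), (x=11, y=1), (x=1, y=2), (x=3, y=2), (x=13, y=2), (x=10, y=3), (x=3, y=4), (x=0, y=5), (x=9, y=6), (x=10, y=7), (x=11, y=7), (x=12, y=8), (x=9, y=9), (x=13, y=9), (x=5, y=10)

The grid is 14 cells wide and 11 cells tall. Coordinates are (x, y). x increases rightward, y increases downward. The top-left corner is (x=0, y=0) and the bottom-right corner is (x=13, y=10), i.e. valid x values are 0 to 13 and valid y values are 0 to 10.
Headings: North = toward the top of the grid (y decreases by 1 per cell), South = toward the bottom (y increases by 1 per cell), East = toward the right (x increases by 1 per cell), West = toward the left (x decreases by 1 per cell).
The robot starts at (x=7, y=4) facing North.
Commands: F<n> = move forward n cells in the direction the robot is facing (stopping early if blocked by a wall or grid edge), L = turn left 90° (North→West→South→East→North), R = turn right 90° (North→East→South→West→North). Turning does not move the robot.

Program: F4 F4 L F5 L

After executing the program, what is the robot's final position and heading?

Answer: Final position: (x=6, y=0), facing South

Derivation:
Start: (x=7, y=4), facing North
  F4: move forward 4, now at (x=7, y=0)
  F4: move forward 0/4 (blocked), now at (x=7, y=0)
  L: turn left, now facing West
  F5: move forward 1/5 (blocked), now at (x=6, y=0)
  L: turn left, now facing South
Final: (x=6, y=0), facing South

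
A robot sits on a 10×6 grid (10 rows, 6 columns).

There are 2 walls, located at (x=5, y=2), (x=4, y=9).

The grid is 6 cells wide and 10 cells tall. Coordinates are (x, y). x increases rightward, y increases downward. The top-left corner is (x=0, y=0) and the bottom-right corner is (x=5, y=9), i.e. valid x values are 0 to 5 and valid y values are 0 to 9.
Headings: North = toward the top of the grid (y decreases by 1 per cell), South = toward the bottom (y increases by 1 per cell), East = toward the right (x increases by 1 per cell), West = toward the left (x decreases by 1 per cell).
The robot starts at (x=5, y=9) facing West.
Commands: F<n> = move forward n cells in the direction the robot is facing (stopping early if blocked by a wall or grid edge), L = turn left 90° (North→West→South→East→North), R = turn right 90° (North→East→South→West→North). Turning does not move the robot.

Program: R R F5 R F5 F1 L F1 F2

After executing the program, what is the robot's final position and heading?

Start: (x=5, y=9), facing West
  R: turn right, now facing North
  R: turn right, now facing East
  F5: move forward 0/5 (blocked), now at (x=5, y=9)
  R: turn right, now facing South
  F5: move forward 0/5 (blocked), now at (x=5, y=9)
  F1: move forward 0/1 (blocked), now at (x=5, y=9)
  L: turn left, now facing East
  F1: move forward 0/1 (blocked), now at (x=5, y=9)
  F2: move forward 0/2 (blocked), now at (x=5, y=9)
Final: (x=5, y=9), facing East

Answer: Final position: (x=5, y=9), facing East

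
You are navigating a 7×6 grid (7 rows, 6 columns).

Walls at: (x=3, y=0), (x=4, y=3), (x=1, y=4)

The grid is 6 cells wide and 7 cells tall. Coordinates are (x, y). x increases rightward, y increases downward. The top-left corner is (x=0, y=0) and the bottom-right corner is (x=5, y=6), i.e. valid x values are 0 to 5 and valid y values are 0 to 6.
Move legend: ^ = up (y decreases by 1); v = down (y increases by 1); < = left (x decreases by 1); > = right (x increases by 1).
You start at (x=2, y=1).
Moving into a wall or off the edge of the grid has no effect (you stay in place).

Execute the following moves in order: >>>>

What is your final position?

Answer: Final position: (x=5, y=1)

Derivation:
Start: (x=2, y=1)
  > (right): (x=2, y=1) -> (x=3, y=1)
  > (right): (x=3, y=1) -> (x=4, y=1)
  > (right): (x=4, y=1) -> (x=5, y=1)
  > (right): blocked, stay at (x=5, y=1)
Final: (x=5, y=1)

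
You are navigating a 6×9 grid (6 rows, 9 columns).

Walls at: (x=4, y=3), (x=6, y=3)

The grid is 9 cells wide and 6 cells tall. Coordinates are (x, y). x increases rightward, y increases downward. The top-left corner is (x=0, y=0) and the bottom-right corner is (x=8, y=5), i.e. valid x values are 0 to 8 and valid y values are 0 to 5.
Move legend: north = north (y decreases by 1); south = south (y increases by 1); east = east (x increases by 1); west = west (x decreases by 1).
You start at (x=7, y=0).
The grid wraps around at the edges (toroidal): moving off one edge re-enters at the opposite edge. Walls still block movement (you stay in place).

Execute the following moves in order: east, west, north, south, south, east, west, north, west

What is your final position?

Answer: Final position: (x=6, y=0)

Derivation:
Start: (x=7, y=0)
  east (east): (x=7, y=0) -> (x=8, y=0)
  west (west): (x=8, y=0) -> (x=7, y=0)
  north (north): (x=7, y=0) -> (x=7, y=5)
  south (south): (x=7, y=5) -> (x=7, y=0)
  south (south): (x=7, y=0) -> (x=7, y=1)
  east (east): (x=7, y=1) -> (x=8, y=1)
  west (west): (x=8, y=1) -> (x=7, y=1)
  north (north): (x=7, y=1) -> (x=7, y=0)
  west (west): (x=7, y=0) -> (x=6, y=0)
Final: (x=6, y=0)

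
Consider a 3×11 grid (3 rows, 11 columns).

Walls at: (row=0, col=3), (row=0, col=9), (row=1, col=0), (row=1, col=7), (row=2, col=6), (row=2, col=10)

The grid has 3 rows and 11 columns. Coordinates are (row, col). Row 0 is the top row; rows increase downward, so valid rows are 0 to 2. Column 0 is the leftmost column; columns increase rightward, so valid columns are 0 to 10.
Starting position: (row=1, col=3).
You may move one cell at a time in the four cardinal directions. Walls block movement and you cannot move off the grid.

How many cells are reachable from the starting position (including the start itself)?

Answer: Reachable cells: 27

Derivation:
BFS flood-fill from (row=1, col=3):
  Distance 0: (row=1, col=3)
  Distance 1: (row=1, col=2), (row=1, col=4), (row=2, col=3)
  Distance 2: (row=0, col=2), (row=0, col=4), (row=1, col=1), (row=1, col=5), (row=2, col=2), (row=2, col=4)
  Distance 3: (row=0, col=1), (row=0, col=5), (row=1, col=6), (row=2, col=1), (row=2, col=5)
  Distance 4: (row=0, col=0), (row=0, col=6), (row=2, col=0)
  Distance 5: (row=0, col=7)
  Distance 6: (row=0, col=8)
  Distance 7: (row=1, col=8)
  Distance 8: (row=1, col=9), (row=2, col=8)
  Distance 9: (row=1, col=10), (row=2, col=7), (row=2, col=9)
  Distance 10: (row=0, col=10)
Total reachable: 27 (grid has 27 open cells total)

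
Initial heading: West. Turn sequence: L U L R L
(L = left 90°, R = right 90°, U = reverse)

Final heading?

Answer: Final heading: West

Derivation:
Start: West
  L (left (90° counter-clockwise)) -> South
  U (U-turn (180°)) -> North
  L (left (90° counter-clockwise)) -> West
  R (right (90° clockwise)) -> North
  L (left (90° counter-clockwise)) -> West
Final: West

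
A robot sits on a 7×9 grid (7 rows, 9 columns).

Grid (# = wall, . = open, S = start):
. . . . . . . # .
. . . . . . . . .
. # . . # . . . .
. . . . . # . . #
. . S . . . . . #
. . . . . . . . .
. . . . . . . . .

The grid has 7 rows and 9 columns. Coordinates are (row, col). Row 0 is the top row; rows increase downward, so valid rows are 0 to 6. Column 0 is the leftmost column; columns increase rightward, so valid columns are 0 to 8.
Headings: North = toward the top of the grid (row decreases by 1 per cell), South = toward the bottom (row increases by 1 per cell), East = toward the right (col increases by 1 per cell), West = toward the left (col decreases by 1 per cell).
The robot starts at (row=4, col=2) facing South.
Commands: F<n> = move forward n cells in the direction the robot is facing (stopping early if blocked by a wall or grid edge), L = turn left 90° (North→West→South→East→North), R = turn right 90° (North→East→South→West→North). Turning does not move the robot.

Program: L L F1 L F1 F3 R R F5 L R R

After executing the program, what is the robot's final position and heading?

Answer: Final position: (row=3, col=4), facing South

Derivation:
Start: (row=4, col=2), facing South
  L: turn left, now facing East
  L: turn left, now facing North
  F1: move forward 1, now at (row=3, col=2)
  L: turn left, now facing West
  F1: move forward 1, now at (row=3, col=1)
  F3: move forward 1/3 (blocked), now at (row=3, col=0)
  R: turn right, now facing North
  R: turn right, now facing East
  F5: move forward 4/5 (blocked), now at (row=3, col=4)
  L: turn left, now facing North
  R: turn right, now facing East
  R: turn right, now facing South
Final: (row=3, col=4), facing South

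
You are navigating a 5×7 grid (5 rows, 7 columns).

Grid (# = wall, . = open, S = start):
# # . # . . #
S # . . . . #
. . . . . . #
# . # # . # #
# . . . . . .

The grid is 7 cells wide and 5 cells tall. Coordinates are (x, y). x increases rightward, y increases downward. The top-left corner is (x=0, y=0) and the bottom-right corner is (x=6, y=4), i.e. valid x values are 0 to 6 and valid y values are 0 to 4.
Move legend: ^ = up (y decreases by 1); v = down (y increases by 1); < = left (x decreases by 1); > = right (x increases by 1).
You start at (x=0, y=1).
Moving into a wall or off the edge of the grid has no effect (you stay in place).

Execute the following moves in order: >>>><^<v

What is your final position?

Start: (x=0, y=1)
  [×4]> (right): blocked, stay at (x=0, y=1)
  < (left): blocked, stay at (x=0, y=1)
  ^ (up): blocked, stay at (x=0, y=1)
  < (left): blocked, stay at (x=0, y=1)
  v (down): (x=0, y=1) -> (x=0, y=2)
Final: (x=0, y=2)

Answer: Final position: (x=0, y=2)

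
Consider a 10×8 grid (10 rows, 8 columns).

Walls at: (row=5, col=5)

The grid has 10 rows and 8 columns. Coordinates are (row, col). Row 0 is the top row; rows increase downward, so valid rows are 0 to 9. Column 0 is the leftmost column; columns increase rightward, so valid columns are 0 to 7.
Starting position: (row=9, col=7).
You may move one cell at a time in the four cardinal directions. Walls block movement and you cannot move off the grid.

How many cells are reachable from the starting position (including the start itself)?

BFS flood-fill from (row=9, col=7):
  Distance 0: (row=9, col=7)
  Distance 1: (row=8, col=7), (row=9, col=6)
  Distance 2: (row=7, col=7), (row=8, col=6), (row=9, col=5)
  Distance 3: (row=6, col=7), (row=7, col=6), (row=8, col=5), (row=9, col=4)
  Distance 4: (row=5, col=7), (row=6, col=6), (row=7, col=5), (row=8, col=4), (row=9, col=3)
  Distance 5: (row=4, col=7), (row=5, col=6), (row=6, col=5), (row=7, col=4), (row=8, col=3), (row=9, col=2)
  Distance 6: (row=3, col=7), (row=4, col=6), (row=6, col=4), (row=7, col=3), (row=8, col=2), (row=9, col=1)
  Distance 7: (row=2, col=7), (row=3, col=6), (row=4, col=5), (row=5, col=4), (row=6, col=3), (row=7, col=2), (row=8, col=1), (row=9, col=0)
  Distance 8: (row=1, col=7), (row=2, col=6), (row=3, col=5), (row=4, col=4), (row=5, col=3), (row=6, col=2), (row=7, col=1), (row=8, col=0)
  Distance 9: (row=0, col=7), (row=1, col=6), (row=2, col=5), (row=3, col=4), (row=4, col=3), (row=5, col=2), (row=6, col=1), (row=7, col=0)
  Distance 10: (row=0, col=6), (row=1, col=5), (row=2, col=4), (row=3, col=3), (row=4, col=2), (row=5, col=1), (row=6, col=0)
  Distance 11: (row=0, col=5), (row=1, col=4), (row=2, col=3), (row=3, col=2), (row=4, col=1), (row=5, col=0)
  Distance 12: (row=0, col=4), (row=1, col=3), (row=2, col=2), (row=3, col=1), (row=4, col=0)
  Distance 13: (row=0, col=3), (row=1, col=2), (row=2, col=1), (row=3, col=0)
  Distance 14: (row=0, col=2), (row=1, col=1), (row=2, col=0)
  Distance 15: (row=0, col=1), (row=1, col=0)
  Distance 16: (row=0, col=0)
Total reachable: 79 (grid has 79 open cells total)

Answer: Reachable cells: 79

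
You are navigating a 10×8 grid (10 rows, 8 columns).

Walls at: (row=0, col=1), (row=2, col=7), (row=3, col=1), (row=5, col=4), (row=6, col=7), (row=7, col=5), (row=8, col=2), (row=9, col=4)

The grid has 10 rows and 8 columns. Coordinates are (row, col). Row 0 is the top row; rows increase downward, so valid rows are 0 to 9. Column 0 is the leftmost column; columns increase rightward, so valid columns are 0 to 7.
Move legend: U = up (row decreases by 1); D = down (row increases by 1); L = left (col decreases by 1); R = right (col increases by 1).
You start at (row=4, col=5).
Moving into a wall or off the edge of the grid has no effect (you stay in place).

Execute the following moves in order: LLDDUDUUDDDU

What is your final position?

Answer: Final position: (row=6, col=3)

Derivation:
Start: (row=4, col=5)
  L (left): (row=4, col=5) -> (row=4, col=4)
  L (left): (row=4, col=4) -> (row=4, col=3)
  D (down): (row=4, col=3) -> (row=5, col=3)
  D (down): (row=5, col=3) -> (row=6, col=3)
  U (up): (row=6, col=3) -> (row=5, col=3)
  D (down): (row=5, col=3) -> (row=6, col=3)
  U (up): (row=6, col=3) -> (row=5, col=3)
  U (up): (row=5, col=3) -> (row=4, col=3)
  D (down): (row=4, col=3) -> (row=5, col=3)
  D (down): (row=5, col=3) -> (row=6, col=3)
  D (down): (row=6, col=3) -> (row=7, col=3)
  U (up): (row=7, col=3) -> (row=6, col=3)
Final: (row=6, col=3)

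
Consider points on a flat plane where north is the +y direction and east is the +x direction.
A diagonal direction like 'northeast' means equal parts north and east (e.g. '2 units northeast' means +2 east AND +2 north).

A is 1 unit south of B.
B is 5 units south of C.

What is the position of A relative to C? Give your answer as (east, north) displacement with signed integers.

Answer: A is at (east=0, north=-6) relative to C.

Derivation:
Place C at the origin (east=0, north=0).
  B is 5 units south of C: delta (east=+0, north=-5); B at (east=0, north=-5).
  A is 1 unit south of B: delta (east=+0, north=-1); A at (east=0, north=-6).
Therefore A relative to C: (east=0, north=-6).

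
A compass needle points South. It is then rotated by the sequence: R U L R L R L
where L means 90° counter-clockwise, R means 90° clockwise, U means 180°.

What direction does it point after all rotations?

Start: South
  R (right (90° clockwise)) -> West
  U (U-turn (180°)) -> East
  L (left (90° counter-clockwise)) -> North
  R (right (90° clockwise)) -> East
  L (left (90° counter-clockwise)) -> North
  R (right (90° clockwise)) -> East
  L (left (90° counter-clockwise)) -> North
Final: North

Answer: Final heading: North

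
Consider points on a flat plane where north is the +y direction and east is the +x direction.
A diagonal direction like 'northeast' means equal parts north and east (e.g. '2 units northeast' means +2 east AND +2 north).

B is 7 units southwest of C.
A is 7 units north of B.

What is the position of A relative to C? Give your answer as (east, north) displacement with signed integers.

Answer: A is at (east=-7, north=0) relative to C.

Derivation:
Place C at the origin (east=0, north=0).
  B is 7 units southwest of C: delta (east=-7, north=-7); B at (east=-7, north=-7).
  A is 7 units north of B: delta (east=+0, north=+7); A at (east=-7, north=0).
Therefore A relative to C: (east=-7, north=0).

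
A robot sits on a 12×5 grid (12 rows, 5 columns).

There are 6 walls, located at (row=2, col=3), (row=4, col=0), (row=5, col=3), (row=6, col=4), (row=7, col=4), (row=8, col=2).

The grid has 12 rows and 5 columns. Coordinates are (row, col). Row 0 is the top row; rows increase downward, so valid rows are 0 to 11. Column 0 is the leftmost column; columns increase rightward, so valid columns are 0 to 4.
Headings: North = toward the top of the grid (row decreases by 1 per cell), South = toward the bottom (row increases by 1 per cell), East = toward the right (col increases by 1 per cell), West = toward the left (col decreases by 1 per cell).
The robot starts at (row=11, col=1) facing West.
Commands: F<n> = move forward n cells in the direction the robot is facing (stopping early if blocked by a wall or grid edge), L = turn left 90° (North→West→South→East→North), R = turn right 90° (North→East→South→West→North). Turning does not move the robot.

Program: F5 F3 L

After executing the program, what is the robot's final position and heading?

Start: (row=11, col=1), facing West
  F5: move forward 1/5 (blocked), now at (row=11, col=0)
  F3: move forward 0/3 (blocked), now at (row=11, col=0)
  L: turn left, now facing South
Final: (row=11, col=0), facing South

Answer: Final position: (row=11, col=0), facing South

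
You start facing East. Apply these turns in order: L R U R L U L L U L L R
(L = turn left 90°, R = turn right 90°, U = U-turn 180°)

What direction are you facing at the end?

Answer: Final heading: North

Derivation:
Start: East
  L (left (90° counter-clockwise)) -> North
  R (right (90° clockwise)) -> East
  U (U-turn (180°)) -> West
  R (right (90° clockwise)) -> North
  L (left (90° counter-clockwise)) -> West
  U (U-turn (180°)) -> East
  L (left (90° counter-clockwise)) -> North
  L (left (90° counter-clockwise)) -> West
  U (U-turn (180°)) -> East
  L (left (90° counter-clockwise)) -> North
  L (left (90° counter-clockwise)) -> West
  R (right (90° clockwise)) -> North
Final: North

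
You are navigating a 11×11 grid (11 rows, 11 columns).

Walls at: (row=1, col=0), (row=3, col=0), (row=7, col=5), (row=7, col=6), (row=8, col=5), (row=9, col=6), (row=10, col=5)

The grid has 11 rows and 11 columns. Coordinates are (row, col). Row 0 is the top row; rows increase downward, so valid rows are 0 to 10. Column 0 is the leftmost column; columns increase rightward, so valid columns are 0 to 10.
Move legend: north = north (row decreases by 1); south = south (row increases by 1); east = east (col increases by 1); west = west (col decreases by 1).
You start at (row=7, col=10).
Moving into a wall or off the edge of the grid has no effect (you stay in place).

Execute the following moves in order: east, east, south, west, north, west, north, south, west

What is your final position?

Answer: Final position: (row=7, col=7)

Derivation:
Start: (row=7, col=10)
  east (east): blocked, stay at (row=7, col=10)
  east (east): blocked, stay at (row=7, col=10)
  south (south): (row=7, col=10) -> (row=8, col=10)
  west (west): (row=8, col=10) -> (row=8, col=9)
  north (north): (row=8, col=9) -> (row=7, col=9)
  west (west): (row=7, col=9) -> (row=7, col=8)
  north (north): (row=7, col=8) -> (row=6, col=8)
  south (south): (row=6, col=8) -> (row=7, col=8)
  west (west): (row=7, col=8) -> (row=7, col=7)
Final: (row=7, col=7)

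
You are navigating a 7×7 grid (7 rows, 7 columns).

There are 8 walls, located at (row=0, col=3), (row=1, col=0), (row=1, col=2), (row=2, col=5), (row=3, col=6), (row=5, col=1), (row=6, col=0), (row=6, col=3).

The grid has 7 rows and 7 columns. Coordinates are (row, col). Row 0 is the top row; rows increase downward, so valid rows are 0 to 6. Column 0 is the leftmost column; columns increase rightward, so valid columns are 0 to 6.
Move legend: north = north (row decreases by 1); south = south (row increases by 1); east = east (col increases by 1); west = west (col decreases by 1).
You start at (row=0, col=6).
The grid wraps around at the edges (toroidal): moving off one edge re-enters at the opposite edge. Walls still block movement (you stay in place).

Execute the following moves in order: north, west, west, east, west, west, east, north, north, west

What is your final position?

Start: (row=0, col=6)
  north (north): (row=0, col=6) -> (row=6, col=6)
  west (west): (row=6, col=6) -> (row=6, col=5)
  west (west): (row=6, col=5) -> (row=6, col=4)
  east (east): (row=6, col=4) -> (row=6, col=5)
  west (west): (row=6, col=5) -> (row=6, col=4)
  west (west): blocked, stay at (row=6, col=4)
  east (east): (row=6, col=4) -> (row=6, col=5)
  north (north): (row=6, col=5) -> (row=5, col=5)
  north (north): (row=5, col=5) -> (row=4, col=5)
  west (west): (row=4, col=5) -> (row=4, col=4)
Final: (row=4, col=4)

Answer: Final position: (row=4, col=4)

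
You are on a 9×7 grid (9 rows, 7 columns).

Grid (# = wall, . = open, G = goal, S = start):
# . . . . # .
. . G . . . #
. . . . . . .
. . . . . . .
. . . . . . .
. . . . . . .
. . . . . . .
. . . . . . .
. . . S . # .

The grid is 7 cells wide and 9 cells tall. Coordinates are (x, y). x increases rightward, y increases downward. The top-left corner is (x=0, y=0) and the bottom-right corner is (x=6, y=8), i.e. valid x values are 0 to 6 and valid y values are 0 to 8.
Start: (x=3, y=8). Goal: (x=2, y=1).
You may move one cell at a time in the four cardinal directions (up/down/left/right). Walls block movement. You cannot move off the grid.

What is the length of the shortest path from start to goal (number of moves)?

BFS from (x=3, y=8) until reaching (x=2, y=1):
  Distance 0: (x=3, y=8)
  Distance 1: (x=3, y=7), (x=2, y=8), (x=4, y=8)
  Distance 2: (x=3, y=6), (x=2, y=7), (x=4, y=7), (x=1, y=8)
  Distance 3: (x=3, y=5), (x=2, y=6), (x=4, y=6), (x=1, y=7), (x=5, y=7), (x=0, y=8)
  Distance 4: (x=3, y=4), (x=2, y=5), (x=4, y=5), (x=1, y=6), (x=5, y=6), (x=0, y=7), (x=6, y=7)
  Distance 5: (x=3, y=3), (x=2, y=4), (x=4, y=4), (x=1, y=5), (x=5, y=5), (x=0, y=6), (x=6, y=6), (x=6, y=8)
  Distance 6: (x=3, y=2), (x=2, y=3), (x=4, y=3), (x=1, y=4), (x=5, y=4), (x=0, y=5), (x=6, y=5)
  Distance 7: (x=3, y=1), (x=2, y=2), (x=4, y=2), (x=1, y=3), (x=5, y=3), (x=0, y=4), (x=6, y=4)
  Distance 8: (x=3, y=0), (x=2, y=1), (x=4, y=1), (x=1, y=2), (x=5, y=2), (x=0, y=3), (x=6, y=3)  <- goal reached here
One shortest path (8 moves): (x=3, y=8) -> (x=2, y=8) -> (x=2, y=7) -> (x=2, y=6) -> (x=2, y=5) -> (x=2, y=4) -> (x=2, y=3) -> (x=2, y=2) -> (x=2, y=1)

Answer: Shortest path length: 8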